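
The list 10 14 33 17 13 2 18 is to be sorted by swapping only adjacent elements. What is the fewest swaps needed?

10 adjacent swaps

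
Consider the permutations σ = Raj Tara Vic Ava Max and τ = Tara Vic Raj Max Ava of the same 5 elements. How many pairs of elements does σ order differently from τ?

Assign each item its position (1..5) in the first ordering, then rewrite the second ordering as that position sequence:
positions: Raj→1, Tara→2, Vic→3, Ava→4, Max→5
second ordering as positions: [2, 3, 1, 5, 4]
Discordant pairs = inversions in this position sequence.
2: 1 → 1
3: 1 → 1
1: 0
5: 4 → 1
4: 0
Total: 1 + 1 + 0 + 1 + 0 = 3

3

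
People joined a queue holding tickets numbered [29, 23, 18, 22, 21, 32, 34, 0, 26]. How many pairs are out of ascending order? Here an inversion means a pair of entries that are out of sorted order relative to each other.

Count, for each position, how many later elements it exceeds:
29 → 23, 18, 22, 21, 0, 26 → 6
23 → 18, 22, 21, 0 → 4
18 → 0 → 1
22 → 21, 0 → 2
21 → 0 → 1
32 → 0, 26 → 2
34 → 0, 26 → 2
0 → none → 0
26 → none → 0
Sum: 6 + 4 + 1 + 2 + 1 + 2 + 2 + 0 + 0 = 18

18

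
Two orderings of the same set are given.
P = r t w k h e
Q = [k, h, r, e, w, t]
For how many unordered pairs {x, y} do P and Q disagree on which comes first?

9 disagreeing pairs

Assign each item its position (1..6) in the first ordering, then rewrite the second ordering as that position sequence:
positions: r→1, t→2, w→3, k→4, h→5, e→6
second ordering as positions: [4, 5, 1, 6, 3, 2]
Discordant pairs = inversions in this position sequence.
4: 1, 3, 2 → 3
5: 1, 3, 2 → 3
1: 0
6: 3, 2 → 2
3: 2 → 1
2: 0
Total: 3 + 3 + 0 + 2 + 1 + 0 = 9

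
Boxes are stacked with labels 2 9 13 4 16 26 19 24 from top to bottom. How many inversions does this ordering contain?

Out-of-order pairs: 4

Element-by-element contributions:
2 → none → 0
9 → 4 → 1
13 → 4 → 1
4 → none → 0
16 → none → 0
26 → 19, 24 → 2
19 → none → 0
24 → none → 0
Sum: 0 + 1 + 1 + 0 + 0 + 2 + 0 + 0 = 4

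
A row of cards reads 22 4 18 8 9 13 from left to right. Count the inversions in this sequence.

For each element, count later entries that are smaller:
22 → 4, 18, 8, 9, 13 → 5
4 → none → 0
18 → 8, 9, 13 → 3
8 → none → 0
9 → none → 0
13 → none → 0
Sum: 5 + 0 + 3 + 0 + 0 + 0 = 8

8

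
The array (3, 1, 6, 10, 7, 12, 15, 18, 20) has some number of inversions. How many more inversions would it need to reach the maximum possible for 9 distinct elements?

34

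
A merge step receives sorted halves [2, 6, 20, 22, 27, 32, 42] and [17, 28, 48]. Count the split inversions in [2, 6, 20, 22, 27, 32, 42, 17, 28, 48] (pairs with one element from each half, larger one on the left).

Take each right-half value and tally the left-half values above it:
r = 17: 20, 22, 27, 32, 42 → 5
r = 28: 32, 42 → 2
r = 48: none → 0
Cross-inversions: 5 + 2 + 0 = 7

7 split inversions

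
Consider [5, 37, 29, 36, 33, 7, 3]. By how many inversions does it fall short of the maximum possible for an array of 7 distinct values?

Maximum inversions for 7 distinct elements is C(7, 2) = 7·6/2 = 21.
Current inversions — for each element, count later smaller elements:
5: 1
37: 5
29: 2
36: 3
33: 2
7: 1
3: 0
Current total: 1 + 5 + 2 + 3 + 2 + 1 + 0 = 14
Shortfall: 21 − 14 = 7

7 inversions short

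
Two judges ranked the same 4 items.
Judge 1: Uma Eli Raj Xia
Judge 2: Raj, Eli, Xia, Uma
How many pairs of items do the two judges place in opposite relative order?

4

Assign each item its position (1..4) in the first ordering, then rewrite the second ordering as that position sequence:
positions: Uma→1, Eli→2, Raj→3, Xia→4
second ordering as positions: [3, 2, 4, 1]
Discordant pairs = inversions in this position sequence.
3: 2, 1 → 2
2: 1 → 1
4: 1 → 1
1: 0
Total: 2 + 1 + 1 + 0 = 4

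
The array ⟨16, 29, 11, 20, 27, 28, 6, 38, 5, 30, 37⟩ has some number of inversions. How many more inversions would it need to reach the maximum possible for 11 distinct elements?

34 inversions short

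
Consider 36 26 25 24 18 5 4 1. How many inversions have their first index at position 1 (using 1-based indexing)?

7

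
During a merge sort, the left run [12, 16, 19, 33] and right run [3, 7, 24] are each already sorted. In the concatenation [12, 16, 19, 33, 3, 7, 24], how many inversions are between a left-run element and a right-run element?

9

Count, for every r in R, how many entries of L exceed r:
r = 3: 12, 16, 19, 33 → 4
r = 7: 12, 16, 19, 33 → 4
r = 24: 33 → 1
Cross-inversions: 4 + 4 + 1 = 9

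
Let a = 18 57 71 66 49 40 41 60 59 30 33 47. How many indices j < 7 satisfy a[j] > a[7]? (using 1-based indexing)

4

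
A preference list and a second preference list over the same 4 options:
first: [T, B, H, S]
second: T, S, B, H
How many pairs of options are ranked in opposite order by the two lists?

2 pairs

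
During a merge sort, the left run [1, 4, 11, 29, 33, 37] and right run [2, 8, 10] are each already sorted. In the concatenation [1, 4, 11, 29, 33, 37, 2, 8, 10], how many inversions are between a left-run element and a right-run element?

Count, for every r in R, how many entries of L exceed r:
r = 2: 4, 11, 29, 33, 37 → 5
r = 8: 11, 29, 33, 37 → 4
r = 10: 11, 29, 33, 37 → 4
Cross-inversions: 5 + 4 + 4 = 13

13 split inversions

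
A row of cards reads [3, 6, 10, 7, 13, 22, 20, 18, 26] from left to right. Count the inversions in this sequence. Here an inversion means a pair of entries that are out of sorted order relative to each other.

Count, for each position, how many later elements it exceeds:
3: 0
6: 0
10: 1
7: 0
13: 0
22: 2
20: 1
18: 0
26: 0
Sum: 0 + 0 + 1 + 0 + 0 + 2 + 1 + 0 + 0 = 4

4 out-of-order pairs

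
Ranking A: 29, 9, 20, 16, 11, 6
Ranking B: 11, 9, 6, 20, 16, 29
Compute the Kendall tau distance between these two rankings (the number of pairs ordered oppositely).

Assign each item its position (1..6) in the first ordering, then rewrite the second ordering as that position sequence:
positions: 29→1, 9→2, 20→3, 16→4, 11→5, 6→6
second ordering as positions: [5, 2, 6, 3, 4, 1]
Discordant pairs = inversions in this position sequence.
5: 2, 3, 4, 1 → 4
2: 1 → 1
6: 3, 4, 1 → 3
3: 1 → 1
4: 1 → 1
1: 0
Total: 4 + 1 + 3 + 1 + 1 + 0 = 10

10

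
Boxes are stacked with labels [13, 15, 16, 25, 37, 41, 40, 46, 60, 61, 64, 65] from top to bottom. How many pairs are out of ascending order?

For each element, count later entries that are smaller:
13: 0
15: 0
16: 0
25: 0
37: 0
41: 1
40: 0
46: 0
60: 0
61: 0
64: 0
65: 0
Sum: 0 + 0 + 0 + 0 + 0 + 1 + 0 + 0 + 0 + 0 + 0 + 0 = 1

1 out-of-order pair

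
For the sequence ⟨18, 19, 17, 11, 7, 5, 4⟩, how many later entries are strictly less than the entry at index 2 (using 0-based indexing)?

4

The element at index 2 is 17.
Elements after it: 11, 7, 5, 4
Those smaller than 17: 11, 7, 5, 4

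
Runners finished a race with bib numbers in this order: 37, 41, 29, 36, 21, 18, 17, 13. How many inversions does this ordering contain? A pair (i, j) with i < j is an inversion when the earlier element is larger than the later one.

26 inversions

For each element, count later entries that are smaller:
37: 6
41: 6
29: 4
36: 4
21: 3
18: 2
17: 1
13: 0
Sum: 6 + 6 + 4 + 4 + 3 + 2 + 1 + 0 = 26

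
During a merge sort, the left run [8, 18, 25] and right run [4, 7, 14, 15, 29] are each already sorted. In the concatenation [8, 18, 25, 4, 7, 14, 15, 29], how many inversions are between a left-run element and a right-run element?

There are 10 split inversions.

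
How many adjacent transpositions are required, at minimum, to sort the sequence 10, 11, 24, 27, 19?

Each adjacent swap fixes exactly one inversion, so the minimum swap count equals the number of inversions.
Count inversions — for each element, later elements that are smaller:
10: none → 0
11: none → 0
24: 19 → 1
27: 19 → 1
19: none → 0
Total inversions: 0 + 0 + 1 + 1 + 0 = 2

2 adjacent swaps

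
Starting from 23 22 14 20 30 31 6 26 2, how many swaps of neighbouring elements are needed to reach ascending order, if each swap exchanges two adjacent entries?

There are 21 adjacent swaps.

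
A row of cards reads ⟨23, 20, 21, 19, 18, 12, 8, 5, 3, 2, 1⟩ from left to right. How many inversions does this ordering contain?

54

Sweep left to right; for each value list the smaller values that follow it:
23 → 20, 21, 19, 18, 12, 8, 5, 3, 2, 1 → 10
20 → 19, 18, 12, 8, 5, 3, 2, 1 → 8
21 → 19, 18, 12, 8, 5, 3, 2, 1 → 8
19 → 18, 12, 8, 5, 3, 2, 1 → 7
18 → 12, 8, 5, 3, 2, 1 → 6
12 → 8, 5, 3, 2, 1 → 5
8 → 5, 3, 2, 1 → 4
5 → 3, 2, 1 → 3
3 → 2, 1 → 2
2 → 1 → 1
1 → none → 0
Sum: 10 + 8 + 8 + 7 + 6 + 5 + 4 + 3 + 2 + 1 + 0 = 54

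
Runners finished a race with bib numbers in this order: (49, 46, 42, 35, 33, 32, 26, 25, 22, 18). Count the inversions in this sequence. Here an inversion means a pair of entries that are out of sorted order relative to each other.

For each element, count later entries that are smaller:
49 → 46, 42, 35, 33, 32, 26, 25, 22, 18 → 9
46 → 42, 35, 33, 32, 26, 25, 22, 18 → 8
42 → 35, 33, 32, 26, 25, 22, 18 → 7
35 → 33, 32, 26, 25, 22, 18 → 6
33 → 32, 26, 25, 22, 18 → 5
32 → 26, 25, 22, 18 → 4
26 → 25, 22, 18 → 3
25 → 22, 18 → 2
22 → 18 → 1
18 → none → 0
Sum: 9 + 8 + 7 + 6 + 5 + 4 + 3 + 2 + 1 + 0 = 45

45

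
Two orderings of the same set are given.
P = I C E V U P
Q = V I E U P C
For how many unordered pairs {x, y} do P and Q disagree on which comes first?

There are 6 disagreeing pairs.

Assign each item its position (1..6) in the first ordering, then rewrite the second ordering as that position sequence:
positions: I→1, C→2, E→3, V→4, U→5, P→6
second ordering as positions: [4, 1, 3, 5, 6, 2]
Discordant pairs = inversions in this position sequence.
4: 1, 3, 2 → 3
1: 0
3: 2 → 1
5: 2 → 1
6: 2 → 1
2: 0
Total: 3 + 0 + 1 + 1 + 1 + 0 = 6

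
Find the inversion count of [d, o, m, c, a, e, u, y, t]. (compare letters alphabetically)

There are 12 inversions.

Element-by-element contributions:
d → c, a → 2
o → m, c, a, e → 4
m → c, a, e → 3
c → a → 1
a → none → 0
e → none → 0
u → t → 1
y → t → 1
t → none → 0
Sum: 2 + 4 + 3 + 1 + 0 + 0 + 1 + 1 + 0 = 12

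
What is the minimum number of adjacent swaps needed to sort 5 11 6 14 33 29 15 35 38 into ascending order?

4 swaps

Each adjacent swap fixes exactly one inversion, so the minimum swap count equals the number of inversions.
Count inversions — for each element, later elements that are smaller:
5: none → 0
11: 6 → 1
6: none → 0
14: none → 0
33: 29, 15 → 2
29: 15 → 1
15: none → 0
35: none → 0
38: none → 0
Total inversions: 0 + 1 + 0 + 0 + 2 + 1 + 0 + 0 + 0 = 4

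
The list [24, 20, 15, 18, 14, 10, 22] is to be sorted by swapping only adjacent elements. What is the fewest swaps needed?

Each adjacent swap fixes exactly one inversion, so the minimum swap count equals the number of inversions.
Count inversions — for each element, later elements that are smaller:
24: 20, 15, 18, 14, 10, 22 → 6
20: 15, 18, 14, 10 → 4
15: 14, 10 → 2
18: 14, 10 → 2
14: 10 → 1
10: none → 0
22: none → 0
Total inversions: 6 + 4 + 2 + 2 + 1 + 0 + 0 = 15

Swaps: 15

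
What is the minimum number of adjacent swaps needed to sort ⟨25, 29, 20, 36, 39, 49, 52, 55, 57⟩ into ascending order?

Swaps: 2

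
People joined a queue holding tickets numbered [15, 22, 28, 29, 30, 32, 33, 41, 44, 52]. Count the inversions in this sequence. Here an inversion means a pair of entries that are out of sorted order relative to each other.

For each element, count later entries that are smaller:
15: 0
22: 0
28: 0
29: 0
30: 0
32: 0
33: 0
41: 0
44: 0
52: 0
Sum: 0 + 0 + 0 + 0 + 0 + 0 + 0 + 0 + 0 + 0 = 0

0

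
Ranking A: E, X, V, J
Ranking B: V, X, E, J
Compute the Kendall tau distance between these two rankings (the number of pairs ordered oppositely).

3 discordant pairs

Assign each item its position (1..4) in the first ordering, then rewrite the second ordering as that position sequence:
positions: E→1, X→2, V→3, J→4
second ordering as positions: [3, 2, 1, 4]
Discordant pairs = inversions in this position sequence.
3: 2, 1 → 2
2: 1 → 1
1: 0
4: 0
Total: 2 + 1 + 0 + 0 = 3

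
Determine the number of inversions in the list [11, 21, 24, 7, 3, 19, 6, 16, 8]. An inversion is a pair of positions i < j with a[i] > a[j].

22

Count, for each position, how many later elements it exceeds:
11 → 7, 3, 6, 8 → 4
21 → 7, 3, 19, 6, 16, 8 → 6
24 → 7, 3, 19, 6, 16, 8 → 6
7 → 3, 6 → 2
3 → none → 0
19 → 6, 16, 8 → 3
6 → none → 0
16 → 8 → 1
8 → none → 0
Sum: 4 + 6 + 6 + 2 + 0 + 3 + 0 + 1 + 0 = 22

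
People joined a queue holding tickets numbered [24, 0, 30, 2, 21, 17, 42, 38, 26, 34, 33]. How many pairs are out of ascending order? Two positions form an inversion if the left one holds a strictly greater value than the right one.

There are 17 inversions.

Sweep left to right; for each value list the smaller values that follow it:
24: 4
0: 0
30: 4
2: 0
21: 1
17: 0
42: 4
38: 3
26: 0
34: 1
33: 0
Sum: 4 + 0 + 4 + 0 + 1 + 0 + 4 + 3 + 0 + 1 + 0 = 17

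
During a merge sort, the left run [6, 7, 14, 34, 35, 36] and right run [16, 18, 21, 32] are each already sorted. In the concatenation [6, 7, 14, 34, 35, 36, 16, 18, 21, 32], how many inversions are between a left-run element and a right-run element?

There are 12 split inversions.

Count, for every r in R, how many entries of L exceed r:
r = 16: 34, 35, 36 → 3
r = 18: 34, 35, 36 → 3
r = 21: 34, 35, 36 → 3
r = 32: 34, 35, 36 → 3
Cross-inversions: 3 + 3 + 3 + 3 = 12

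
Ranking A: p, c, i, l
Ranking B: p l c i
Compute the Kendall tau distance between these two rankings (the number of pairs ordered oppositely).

2

Assign each item its position (1..4) in the first ordering, then rewrite the second ordering as that position sequence:
positions: p→1, c→2, i→3, l→4
second ordering as positions: [1, 4, 2, 3]
Discordant pairs = inversions in this position sequence.
1: 0
4: 2, 3 → 2
2: 0
3: 0
Total: 0 + 2 + 0 + 0 = 2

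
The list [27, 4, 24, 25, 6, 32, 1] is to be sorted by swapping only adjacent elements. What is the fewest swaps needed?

12 swaps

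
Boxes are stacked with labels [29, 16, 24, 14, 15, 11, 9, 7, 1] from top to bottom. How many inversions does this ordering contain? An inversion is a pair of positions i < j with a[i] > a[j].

Count, for each position, how many later elements it exceeds:
29: 8
16: 6
24: 6
14: 4
15: 4
11: 3
9: 2
7: 1
1: 0
Sum: 8 + 6 + 6 + 4 + 4 + 3 + 2 + 1 + 0 = 34

There are 34 inversions.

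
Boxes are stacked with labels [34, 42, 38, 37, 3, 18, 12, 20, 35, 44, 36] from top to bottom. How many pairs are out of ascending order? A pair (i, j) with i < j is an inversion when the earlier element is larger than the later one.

27

Element-by-element contributions:
34 → 3, 18, 12, 20 → 4
42 → 38, 37, 3, 18, 12, 20, 35, 36 → 8
38 → 37, 3, 18, 12, 20, 35, 36 → 7
37 → 3, 18, 12, 20, 35, 36 → 6
3 → none → 0
18 → 12 → 1
12 → none → 0
20 → none → 0
35 → none → 0
44 → 36 → 1
36 → none → 0
Sum: 4 + 8 + 7 + 6 + 0 + 1 + 0 + 0 + 0 + 1 + 0 = 27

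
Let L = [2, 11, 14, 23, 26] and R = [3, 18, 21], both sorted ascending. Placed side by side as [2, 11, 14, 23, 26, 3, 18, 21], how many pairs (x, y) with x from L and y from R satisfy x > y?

Take each right-half value and tally the left-half values above it:
r = 3: 11, 14, 23, 26 → 4
r = 18: 23, 26 → 2
r = 21: 23, 26 → 2
Cross-inversions: 4 + 2 + 2 = 8

8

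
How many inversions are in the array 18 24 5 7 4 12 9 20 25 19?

For each element, count later entries that are smaller:
18: 5
24: 7
5: 1
7: 1
4: 0
12: 1
9: 0
20: 1
25: 1
19: 0
Sum: 5 + 7 + 1 + 1 + 0 + 1 + 0 + 1 + 1 + 0 = 17

Out-of-order pairs: 17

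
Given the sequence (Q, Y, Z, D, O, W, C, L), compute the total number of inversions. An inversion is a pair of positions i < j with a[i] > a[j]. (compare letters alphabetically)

19

Count, for each position, how many later elements it exceeds:
Q: 4
Y: 5
Z: 5
D: 1
O: 2
W: 2
C: 0
L: 0
Sum: 4 + 5 + 5 + 1 + 2 + 2 + 0 + 0 = 19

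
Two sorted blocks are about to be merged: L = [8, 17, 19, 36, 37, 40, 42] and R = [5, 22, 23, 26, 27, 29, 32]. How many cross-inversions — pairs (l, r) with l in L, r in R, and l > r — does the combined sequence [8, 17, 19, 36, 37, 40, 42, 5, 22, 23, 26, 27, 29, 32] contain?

31 cross-inversions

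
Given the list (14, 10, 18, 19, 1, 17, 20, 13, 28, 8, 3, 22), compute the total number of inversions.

For each element, count later entries that are smaller:
14: 5
10: 3
18: 5
19: 5
1: 0
17: 3
20: 3
13: 2
28: 3
8: 1
3: 0
22: 0
Sum: 5 + 3 + 5 + 5 + 0 + 3 + 3 + 2 + 3 + 1 + 0 + 0 = 30

There are 30 inversions.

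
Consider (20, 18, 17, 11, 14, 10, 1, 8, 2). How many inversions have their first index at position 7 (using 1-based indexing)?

The element at index 7 is 1.
Elements after it: 8, 2
None of them are smaller than 1.

0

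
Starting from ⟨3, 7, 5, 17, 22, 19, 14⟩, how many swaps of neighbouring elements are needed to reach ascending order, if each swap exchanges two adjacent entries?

Each adjacent swap fixes exactly one inversion, so the minimum swap count equals the number of inversions.
Count inversions — for each element, later elements that are smaller:
3: none → 0
7: 5 → 1
5: none → 0
17: 14 → 1
22: 19, 14 → 2
19: 14 → 1
14: none → 0
Total inversions: 0 + 1 + 0 + 1 + 2 + 1 + 0 = 5

There are 5 adjacent swaps.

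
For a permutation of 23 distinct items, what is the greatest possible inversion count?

253

A reversed (strictly descending) arrangement makes every pair an inversion, giving C(23, 2) inversions.
C(23, 2) = 23·22/2 = 253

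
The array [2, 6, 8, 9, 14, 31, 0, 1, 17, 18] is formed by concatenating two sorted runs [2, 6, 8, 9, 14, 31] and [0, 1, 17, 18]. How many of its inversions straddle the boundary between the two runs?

Count, for every r in R, how many entries of L exceed r:
r = 0: 2, 6, 8, 9, 14, 31 → 6
r = 1: 2, 6, 8, 9, 14, 31 → 6
r = 17: 31 → 1
r = 18: 31 → 1
Cross-inversions: 6 + 6 + 1 + 1 = 14

14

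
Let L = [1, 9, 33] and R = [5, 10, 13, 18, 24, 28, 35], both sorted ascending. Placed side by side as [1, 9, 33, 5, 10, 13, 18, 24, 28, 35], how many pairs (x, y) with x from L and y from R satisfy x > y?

7 split inversions

For each element r of the right run, count left-run elements greater than r:
r = 5: 9, 33 → 2
r = 10: 33 → 1
r = 13: 33 → 1
r = 18: 33 → 1
r = 24: 33 → 1
r = 28: 33 → 1
r = 35: none → 0
Cross-inversions: 2 + 1 + 1 + 1 + 1 + 1 + 0 = 7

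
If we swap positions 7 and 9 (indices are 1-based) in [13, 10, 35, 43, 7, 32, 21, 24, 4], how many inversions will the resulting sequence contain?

Positions 7 and 9 hold 21 and 4; after swapping, the array is [13, 10, 35, 43, 7, 32, 4, 24, 21].
For each element, count later entries that are smaller:
13 → 10, 7, 4 → 3
10 → 7, 4 → 2
35 → 7, 32, 4, 24, 21 → 5
43 → 7, 32, 4, 24, 21 → 5
7 → 4 → 1
32 → 4, 24, 21 → 3
4 → none → 0
24 → 21 → 1
21 → none → 0
Sum: 3 + 2 + 5 + 5 + 1 + 3 + 0 + 1 + 0 = 20

20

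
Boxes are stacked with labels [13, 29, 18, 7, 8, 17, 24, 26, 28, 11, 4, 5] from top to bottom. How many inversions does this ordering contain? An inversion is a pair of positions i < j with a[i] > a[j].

Element-by-element contributions:
13: 5
29: 10
18: 6
7: 2
8: 2
17: 3
24: 3
26: 3
28: 3
11: 2
4: 0
5: 0
Sum: 5 + 10 + 6 + 2 + 2 + 3 + 3 + 3 + 3 + 2 + 0 + 0 = 39

39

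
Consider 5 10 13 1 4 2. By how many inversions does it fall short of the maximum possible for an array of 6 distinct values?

Maximum inversions for 6 distinct elements is C(6, 2) = 6·5/2 = 15.
Current inversions — for each element, count later smaller elements:
5: 3
10: 3
13: 3
1: 0
4: 1
2: 0
Current total: 3 + 3 + 3 + 0 + 1 + 0 = 10
Shortfall: 15 − 10 = 5

5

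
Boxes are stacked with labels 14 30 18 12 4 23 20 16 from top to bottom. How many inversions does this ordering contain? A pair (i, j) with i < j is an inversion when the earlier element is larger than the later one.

Count, for each position, how many later elements it exceeds:
14: 2
30: 6
18: 3
12: 1
4: 0
23: 2
20: 1
16: 0
Sum: 2 + 6 + 3 + 1 + 0 + 2 + 1 + 0 = 15

15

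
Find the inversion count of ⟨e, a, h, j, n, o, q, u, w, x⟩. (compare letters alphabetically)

Count, for each position, how many later elements it exceeds:
e → a → 1
a → none → 0
h → none → 0
j → none → 0
n → none → 0
o → none → 0
q → none → 0
u → none → 0
w → none → 0
x → none → 0
Sum: 1 + 0 + 0 + 0 + 0 + 0 + 0 + 0 + 0 + 0 = 1

1 inversion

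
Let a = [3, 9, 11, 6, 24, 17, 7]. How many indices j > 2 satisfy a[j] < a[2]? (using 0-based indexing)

2

The element at index 2 is 11.
Elements after it: 6, 24, 17, 7
Those smaller than 11: 6, 7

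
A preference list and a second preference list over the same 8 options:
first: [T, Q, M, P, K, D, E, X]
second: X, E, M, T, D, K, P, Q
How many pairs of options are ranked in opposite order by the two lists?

21

Assign each item its position (1..8) in the first ordering, then rewrite the second ordering as that position sequence:
positions: T→1, Q→2, M→3, P→4, K→5, D→6, E→7, X→8
second ordering as positions: [8, 7, 3, 1, 6, 5, 4, 2]
Discordant pairs = inversions in this position sequence.
8: 7, 3, 1, 6, 5, 4, 2 → 7
7: 3, 1, 6, 5, 4, 2 → 6
3: 1, 2 → 2
1: 0
6: 5, 4, 2 → 3
5: 4, 2 → 2
4: 2 → 1
2: 0
Total: 7 + 6 + 2 + 0 + 3 + 2 + 1 + 0 = 21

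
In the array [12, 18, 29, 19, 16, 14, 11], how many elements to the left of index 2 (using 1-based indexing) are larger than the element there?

0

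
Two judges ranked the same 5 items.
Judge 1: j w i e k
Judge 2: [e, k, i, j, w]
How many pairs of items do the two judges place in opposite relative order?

8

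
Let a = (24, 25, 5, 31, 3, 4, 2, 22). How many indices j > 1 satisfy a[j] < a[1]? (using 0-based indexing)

The element at index 1 is 25.
Elements after it: 5, 31, 3, 4, 2, 22
Those smaller than 25: 5, 3, 4, 2, 22

5 such elements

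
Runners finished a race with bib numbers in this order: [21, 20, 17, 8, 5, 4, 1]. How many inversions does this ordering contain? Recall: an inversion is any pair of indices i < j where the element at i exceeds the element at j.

Sweep left to right; for each value list the smaller values that follow it:
21 → 20, 17, 8, 5, 4, 1 → 6
20 → 17, 8, 5, 4, 1 → 5
17 → 8, 5, 4, 1 → 4
8 → 5, 4, 1 → 3
5 → 4, 1 → 2
4 → 1 → 1
1 → none → 0
Sum: 6 + 5 + 4 + 3 + 2 + 1 + 0 = 21

Inversions: 21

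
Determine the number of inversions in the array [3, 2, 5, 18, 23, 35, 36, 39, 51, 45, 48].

Element-by-element contributions:
3 → 2 → 1
2 → none → 0
5 → none → 0
18 → none → 0
23 → none → 0
35 → none → 0
36 → none → 0
39 → none → 0
51 → 45, 48 → 2
45 → none → 0
48 → none → 0
Sum: 1 + 0 + 0 + 0 + 0 + 0 + 0 + 0 + 2 + 0 + 0 = 3

Inversions: 3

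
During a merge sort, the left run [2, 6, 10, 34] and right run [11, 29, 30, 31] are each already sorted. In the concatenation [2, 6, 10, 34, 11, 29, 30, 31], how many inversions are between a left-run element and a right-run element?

Split inversions: 4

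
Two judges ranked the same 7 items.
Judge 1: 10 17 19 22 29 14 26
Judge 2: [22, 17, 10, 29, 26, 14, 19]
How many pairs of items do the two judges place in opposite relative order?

There are 8 discordant pairs.

Assign each item its position (1..7) in the first ordering, then rewrite the second ordering as that position sequence:
positions: 10→1, 17→2, 19→3, 22→4, 29→5, 14→6, 26→7
second ordering as positions: [4, 2, 1, 5, 7, 6, 3]
Discordant pairs = inversions in this position sequence.
4: 2, 1, 3 → 3
2: 1 → 1
1: 0
5: 3 → 1
7: 6, 3 → 2
6: 3 → 1
3: 0
Total: 3 + 1 + 0 + 1 + 2 + 1 + 0 = 8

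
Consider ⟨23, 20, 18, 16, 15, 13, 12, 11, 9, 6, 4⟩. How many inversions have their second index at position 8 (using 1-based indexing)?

The element at index 8 is 11.
Elements before it: 23, 20, 18, 16, 15, 13, 12
Those larger than 11: 23, 20, 18, 16, 15, 13, 12

7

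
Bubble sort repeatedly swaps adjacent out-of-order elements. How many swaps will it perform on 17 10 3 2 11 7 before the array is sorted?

The minimum number of adjacent swaps to sort an array equals its inversion count, since every such swap removes exactly one inversion.
Count inversions — for each element, later elements that are smaller:
17: 10, 3, 2, 11, 7 → 5
10: 3, 2, 7 → 3
3: 2 → 1
2: none → 0
11: 7 → 1
7: none → 0
Total inversions: 5 + 3 + 1 + 0 + 1 + 0 = 10

Swaps: 10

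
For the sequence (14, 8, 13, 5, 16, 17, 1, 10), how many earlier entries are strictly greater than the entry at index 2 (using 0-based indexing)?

1

The element at index 2 is 13.
Elements before it: 14, 8
Those larger than 13: 14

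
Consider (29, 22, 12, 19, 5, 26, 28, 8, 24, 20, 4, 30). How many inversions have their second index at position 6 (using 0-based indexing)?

The element at index 6 is 28.
Elements before it: 29, 22, 12, 19, 5, 26
Those larger than 28: 29

1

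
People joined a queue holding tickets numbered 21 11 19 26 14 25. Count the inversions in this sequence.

6 inversions

For each element, count later entries that are smaller:
21: 3
11: 0
19: 1
26: 2
14: 0
25: 0
Sum: 3 + 0 + 1 + 2 + 0 + 0 = 6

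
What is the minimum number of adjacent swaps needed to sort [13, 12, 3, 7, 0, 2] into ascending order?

The minimum number of adjacent swaps to sort an array equals its inversion count, since every such swap removes exactly one inversion.
Count inversions — for each element, later elements that are smaller:
13: 12, 3, 7, 0, 2 → 5
12: 3, 7, 0, 2 → 4
3: 0, 2 → 2
7: 0, 2 → 2
0: none → 0
2: none → 0
Total inversions: 5 + 4 + 2 + 2 + 0 + 0 = 13

13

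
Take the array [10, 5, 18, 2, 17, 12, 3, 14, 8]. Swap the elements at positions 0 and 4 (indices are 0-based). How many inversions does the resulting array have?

Positions 0 and 4 hold 10 and 17; after swapping, the array is [17, 5, 18, 2, 10, 12, 3, 14, 8].
Count, for each position, how many later elements it exceeds:
17: 7
5: 2
18: 6
2: 0
10: 2
12: 2
3: 0
14: 1
8: 0
Sum: 7 + 2 + 6 + 0 + 2 + 2 + 0 + 1 + 0 = 20

There are 20 inversions.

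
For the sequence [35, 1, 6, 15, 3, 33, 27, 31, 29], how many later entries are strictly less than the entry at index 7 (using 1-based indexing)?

0

The element at index 7 is 27.
Elements after it: 31, 29
None of them are smaller than 27.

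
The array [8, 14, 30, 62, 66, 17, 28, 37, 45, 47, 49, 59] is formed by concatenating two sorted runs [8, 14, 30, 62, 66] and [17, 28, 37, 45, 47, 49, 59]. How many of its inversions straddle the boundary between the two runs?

16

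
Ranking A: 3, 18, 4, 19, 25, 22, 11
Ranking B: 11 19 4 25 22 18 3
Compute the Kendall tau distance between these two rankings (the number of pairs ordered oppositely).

16 discordant pairs

Assign each item its position (1..7) in the first ordering, then rewrite the second ordering as that position sequence:
positions: 3→1, 18→2, 4→3, 19→4, 25→5, 22→6, 11→7
second ordering as positions: [7, 4, 3, 5, 6, 2, 1]
Discordant pairs = inversions in this position sequence.
7: 4, 3, 5, 6, 2, 1 → 6
4: 3, 2, 1 → 3
3: 2, 1 → 2
5: 2, 1 → 2
6: 2, 1 → 2
2: 1 → 1
1: 0
Total: 6 + 3 + 2 + 2 + 2 + 1 + 0 = 16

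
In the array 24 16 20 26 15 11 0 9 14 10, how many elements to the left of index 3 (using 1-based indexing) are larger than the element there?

1

The element at index 3 is 20.
Elements before it: 24, 16
Those larger than 20: 24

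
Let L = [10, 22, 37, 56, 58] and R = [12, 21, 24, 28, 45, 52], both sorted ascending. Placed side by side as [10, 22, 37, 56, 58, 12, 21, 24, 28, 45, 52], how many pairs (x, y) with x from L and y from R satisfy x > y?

Take each right-half value and tally the left-half values above it:
r = 12: 22, 37, 56, 58 → 4
r = 21: 22, 37, 56, 58 → 4
r = 24: 37, 56, 58 → 3
r = 28: 37, 56, 58 → 3
r = 45: 56, 58 → 2
r = 52: 56, 58 → 2
Cross-inversions: 4 + 4 + 3 + 3 + 2 + 2 = 18

18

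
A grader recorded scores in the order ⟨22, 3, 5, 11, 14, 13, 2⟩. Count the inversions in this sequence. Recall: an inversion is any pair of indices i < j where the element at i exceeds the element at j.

12

Sweep left to right; for each value list the smaller values that follow it:
22 → 3, 5, 11, 14, 13, 2 → 6
3 → 2 → 1
5 → 2 → 1
11 → 2 → 1
14 → 13, 2 → 2
13 → 2 → 1
2 → none → 0
Sum: 6 + 1 + 1 + 1 + 2 + 1 + 0 = 12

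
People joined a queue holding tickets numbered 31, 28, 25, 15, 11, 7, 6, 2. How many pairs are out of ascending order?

Inversions: 28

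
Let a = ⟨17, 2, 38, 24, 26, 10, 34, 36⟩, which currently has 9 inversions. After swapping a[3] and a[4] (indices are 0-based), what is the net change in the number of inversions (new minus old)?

Positions 3 and 4 hold 24 and 26; after swapping, the array is [17, 2, 38, 26, 24, 10, 34, 36].
For each element, count later entries that are smaller:
17: 2
2: 0
38: 5
26: 2
24: 1
10: 0
34: 0
36: 0
Sum: 2 + 0 + 5 + 2 + 1 + 0 + 0 + 0 = 10
Change: 10 − 9 = +1

+1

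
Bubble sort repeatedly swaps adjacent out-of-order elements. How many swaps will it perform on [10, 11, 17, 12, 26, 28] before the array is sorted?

Swaps: 1

The minimum number of adjacent swaps to sort an array equals its inversion count, since every such swap removes exactly one inversion.
Count inversions — for each element, later elements that are smaller:
10: none → 0
11: none → 0
17: 12 → 1
12: none → 0
26: none → 0
28: none → 0
Total inversions: 0 + 0 + 1 + 0 + 0 + 0 = 1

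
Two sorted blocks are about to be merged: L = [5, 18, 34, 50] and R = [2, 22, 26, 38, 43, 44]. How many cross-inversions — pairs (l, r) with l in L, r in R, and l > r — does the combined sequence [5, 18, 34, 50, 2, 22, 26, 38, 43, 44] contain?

11 split inversions

For each element r of the right run, count left-run elements greater than r:
r = 2: 5, 18, 34, 50 → 4
r = 22: 34, 50 → 2
r = 26: 34, 50 → 2
r = 38: 50 → 1
r = 43: 50 → 1
r = 44: 50 → 1
Cross-inversions: 4 + 2 + 2 + 1 + 1 + 1 = 11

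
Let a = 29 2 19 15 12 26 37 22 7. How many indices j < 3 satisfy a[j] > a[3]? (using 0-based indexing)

2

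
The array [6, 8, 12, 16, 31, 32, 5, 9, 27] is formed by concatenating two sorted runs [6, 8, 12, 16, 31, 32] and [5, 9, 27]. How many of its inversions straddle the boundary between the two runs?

12

Count, for every r in R, how many entries of L exceed r:
r = 5: 6, 8, 12, 16, 31, 32 → 6
r = 9: 12, 16, 31, 32 → 4
r = 27: 31, 32 → 2
Cross-inversions: 6 + 4 + 2 = 12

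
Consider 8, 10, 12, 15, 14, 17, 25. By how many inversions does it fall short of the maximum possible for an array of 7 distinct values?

Maximum inversions for 7 distinct elements is C(7, 2) = 7·6/2 = 21.
Current inversions — for each element, count later smaller elements:
8: 0
10: 0
12: 0
15: 1
14: 0
17: 0
25: 0
Current total: 0 + 0 + 0 + 1 + 0 + 0 + 0 = 1
Shortfall: 21 − 1 = 20

20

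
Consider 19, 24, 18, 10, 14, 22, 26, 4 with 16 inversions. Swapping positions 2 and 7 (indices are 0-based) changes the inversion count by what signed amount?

Positions 2 and 7 hold 18 and 4; after swapping, the array is [19, 24, 4, 10, 14, 22, 26, 18].
For each element, count later entries that are smaller:
19 → 4, 10, 14, 18 → 4
24 → 4, 10, 14, 22, 18 → 5
4 → none → 0
10 → none → 0
14 → none → 0
22 → 18 → 1
26 → 18 → 1
18 → none → 0
Sum: 4 + 5 + 0 + 0 + 0 + 1 + 1 + 0 = 11
Change: 11 − 16 = -5

-5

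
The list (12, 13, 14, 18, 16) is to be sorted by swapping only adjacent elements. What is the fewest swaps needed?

Each adjacent swap fixes exactly one inversion, so the minimum swap count equals the number of inversions.
Count inversions — for each element, later elements that are smaller:
12: none → 0
13: none → 0
14: none → 0
18: 16 → 1
16: none → 0
Total inversions: 0 + 0 + 0 + 1 + 0 = 1

There is 1 adjacent swap.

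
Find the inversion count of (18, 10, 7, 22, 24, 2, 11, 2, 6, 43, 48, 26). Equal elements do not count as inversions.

25 out-of-order pairs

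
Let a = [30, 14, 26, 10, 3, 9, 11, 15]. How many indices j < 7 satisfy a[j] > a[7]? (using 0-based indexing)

2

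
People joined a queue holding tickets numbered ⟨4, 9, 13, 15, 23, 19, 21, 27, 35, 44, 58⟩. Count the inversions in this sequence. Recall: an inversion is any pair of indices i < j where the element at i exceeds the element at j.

Count, for each position, how many later elements it exceeds:
4 → none → 0
9 → none → 0
13 → none → 0
15 → none → 0
23 → 19, 21 → 2
19 → none → 0
21 → none → 0
27 → none → 0
35 → none → 0
44 → none → 0
58 → none → 0
Sum: 0 + 0 + 0 + 0 + 2 + 0 + 0 + 0 + 0 + 0 + 0 = 2

2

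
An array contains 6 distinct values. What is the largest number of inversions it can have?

Inversions: 15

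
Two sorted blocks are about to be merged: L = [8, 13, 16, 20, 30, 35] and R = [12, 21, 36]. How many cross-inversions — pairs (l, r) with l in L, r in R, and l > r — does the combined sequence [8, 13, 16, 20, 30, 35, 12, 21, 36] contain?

Take each right-half value and tally the left-half values above it:
r = 12: 13, 16, 20, 30, 35 → 5
r = 21: 30, 35 → 2
r = 36: none → 0
Cross-inversions: 5 + 2 + 0 = 7

7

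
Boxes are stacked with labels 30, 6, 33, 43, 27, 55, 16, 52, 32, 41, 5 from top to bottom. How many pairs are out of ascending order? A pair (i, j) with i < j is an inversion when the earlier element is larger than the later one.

There are 27 inversions.

For each element, count later entries that are smaller:
30 → 6, 27, 16, 5 → 4
6 → 5 → 1
33 → 27, 16, 32, 5 → 4
43 → 27, 16, 32, 41, 5 → 5
27 → 16, 5 → 2
55 → 16, 52, 32, 41, 5 → 5
16 → 5 → 1
52 → 32, 41, 5 → 3
32 → 5 → 1
41 → 5 → 1
5 → none → 0
Sum: 4 + 1 + 4 + 5 + 2 + 5 + 1 + 3 + 1 + 1 + 0 = 27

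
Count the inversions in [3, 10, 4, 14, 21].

Sweep left to right; for each value list the smaller values that follow it:
3 → none → 0
10 → 4 → 1
4 → none → 0
14 → none → 0
21 → none → 0
Sum: 0 + 1 + 0 + 0 + 0 = 1

Inversions: 1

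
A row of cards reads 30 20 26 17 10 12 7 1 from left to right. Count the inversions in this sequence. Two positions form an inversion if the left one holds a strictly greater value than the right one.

For each element, count later entries that are smaller:
30: 7
20: 5
26: 5
17: 4
10: 2
12: 2
7: 1
1: 0
Sum: 7 + 5 + 5 + 4 + 2 + 2 + 1 + 0 = 26

26 inversions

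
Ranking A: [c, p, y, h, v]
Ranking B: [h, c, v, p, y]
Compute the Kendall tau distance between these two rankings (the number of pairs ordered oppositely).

Discordant pairs: 5

Assign each item its position (1..5) in the first ordering, then rewrite the second ordering as that position sequence:
positions: c→1, p→2, y→3, h→4, v→5
second ordering as positions: [4, 1, 5, 2, 3]
Discordant pairs = inversions in this position sequence.
4: 1, 2, 3 → 3
1: 0
5: 2, 3 → 2
2: 0
3: 0
Total: 3 + 0 + 2 + 0 + 0 = 5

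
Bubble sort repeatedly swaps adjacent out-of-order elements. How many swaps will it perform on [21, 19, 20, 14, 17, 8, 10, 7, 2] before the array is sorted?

Swaps: 33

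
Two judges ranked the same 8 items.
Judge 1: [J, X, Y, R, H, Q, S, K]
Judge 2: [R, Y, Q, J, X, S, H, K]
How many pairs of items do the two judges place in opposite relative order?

9 discordant pairs

Assign each item its position (1..8) in the first ordering, then rewrite the second ordering as that position sequence:
positions: J→1, X→2, Y→3, R→4, H→5, Q→6, S→7, K→8
second ordering as positions: [4, 3, 6, 1, 2, 7, 5, 8]
Discordant pairs = inversions in this position sequence.
4: 3, 1, 2 → 3
3: 1, 2 → 2
6: 1, 2, 5 → 3
1: 0
2: 0
7: 5 → 1
5: 0
8: 0
Total: 3 + 2 + 3 + 0 + 0 + 1 + 0 + 0 = 9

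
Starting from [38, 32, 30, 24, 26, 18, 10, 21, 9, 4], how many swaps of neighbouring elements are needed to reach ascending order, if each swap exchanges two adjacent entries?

42

The minimum number of adjacent swaps to sort an array equals its inversion count, since every such swap removes exactly one inversion.
Count inversions — for each element, later elements that are smaller:
38: 32, 30, 24, 26, 18, 10, 21, 9, 4 → 9
32: 30, 24, 26, 18, 10, 21, 9, 4 → 8
30: 24, 26, 18, 10, 21, 9, 4 → 7
24: 18, 10, 21, 9, 4 → 5
26: 18, 10, 21, 9, 4 → 5
18: 10, 9, 4 → 3
10: 9, 4 → 2
21: 9, 4 → 2
9: 4 → 1
4: none → 0
Total inversions: 9 + 8 + 7 + 5 + 5 + 3 + 2 + 2 + 1 + 0 = 42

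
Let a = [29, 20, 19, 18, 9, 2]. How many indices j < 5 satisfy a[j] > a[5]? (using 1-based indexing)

The element at index 5 is 9.
Elements before it: 29, 20, 19, 18
Those larger than 9: 29, 20, 19, 18

4 such elements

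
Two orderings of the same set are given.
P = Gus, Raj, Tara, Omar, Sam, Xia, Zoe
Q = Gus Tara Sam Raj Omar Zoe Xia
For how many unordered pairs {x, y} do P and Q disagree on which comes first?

Disagreeing pairs: 4

Assign each item its position (1..7) in the first ordering, then rewrite the second ordering as that position sequence:
positions: Gus→1, Raj→2, Tara→3, Omar→4, Sam→5, Xia→6, Zoe→7
second ordering as positions: [1, 3, 5, 2, 4, 7, 6]
Discordant pairs = inversions in this position sequence.
1: 0
3: 2 → 1
5: 2, 4 → 2
2: 0
4: 0
7: 6 → 1
6: 0
Total: 0 + 1 + 2 + 0 + 0 + 1 + 0 = 4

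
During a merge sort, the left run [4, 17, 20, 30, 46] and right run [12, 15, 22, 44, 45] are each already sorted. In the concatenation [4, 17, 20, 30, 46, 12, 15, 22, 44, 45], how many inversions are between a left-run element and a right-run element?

There are 12 cross-inversions.

For each element r of the right run, count left-run elements greater than r:
r = 12: 17, 20, 30, 46 → 4
r = 15: 17, 20, 30, 46 → 4
r = 22: 30, 46 → 2
r = 44: 46 → 1
r = 45: 46 → 1
Cross-inversions: 4 + 4 + 2 + 1 + 1 = 12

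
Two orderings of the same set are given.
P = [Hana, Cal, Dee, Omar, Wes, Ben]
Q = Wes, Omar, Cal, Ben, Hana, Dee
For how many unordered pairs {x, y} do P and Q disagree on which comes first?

Assign each item its position (1..6) in the first ordering, then rewrite the second ordering as that position sequence:
positions: Hana→1, Cal→2, Dee→3, Omar→4, Wes→5, Ben→6
second ordering as positions: [5, 4, 2, 6, 1, 3]
Discordant pairs = inversions in this position sequence.
5: 4, 2, 1, 3 → 4
4: 2, 1, 3 → 3
2: 1 → 1
6: 1, 3 → 2
1: 0
3: 0
Total: 4 + 3 + 1 + 2 + 0 + 0 = 10

10 disagreeing pairs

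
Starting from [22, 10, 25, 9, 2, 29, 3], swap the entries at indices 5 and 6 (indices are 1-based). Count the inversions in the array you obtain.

14

Positions 5 and 6 hold 2 and 29; after swapping, the array is [22, 10, 25, 9, 29, 2, 3].
Element-by-element contributions:
22 → 10, 9, 2, 3 → 4
10 → 9, 2, 3 → 3
25 → 9, 2, 3 → 3
9 → 2, 3 → 2
29 → 2, 3 → 2
2 → none → 0
3 → none → 0
Sum: 4 + 3 + 3 + 2 + 2 + 0 + 0 = 14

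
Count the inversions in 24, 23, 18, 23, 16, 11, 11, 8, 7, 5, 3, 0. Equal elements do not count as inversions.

63

For each element, count later entries that are smaller:
24: 11
23: 9
18: 8
23: 8
16: 7
11: 5
11: 5
8: 4
7: 3
5: 2
3: 1
0: 0
Sum: 11 + 9 + 8 + 8 + 7 + 5 + 5 + 4 + 3 + 2 + 1 + 0 = 63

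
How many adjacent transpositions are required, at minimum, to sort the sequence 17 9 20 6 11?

6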